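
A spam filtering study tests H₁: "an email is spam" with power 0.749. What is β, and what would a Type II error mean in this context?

β = 1 - power = 1 - 0.749 = 0.251. A Type II error is failing to reject H₀ when H₀ is false (false negative) — here, failing to conclude that an email is spam when in fact it is true. Consequence: a spam email lands in the inbox.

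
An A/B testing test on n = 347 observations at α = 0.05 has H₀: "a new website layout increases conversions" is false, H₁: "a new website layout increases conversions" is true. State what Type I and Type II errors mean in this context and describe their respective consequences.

Type I (false positive): concluding that a new website layout increases conversions when it is not — rolling out a layout that doesn't actually help — wasted engineering effort. Type II (false negative): failing to conclude that a new website layout increases conversions when it is — discarding a layout that would have improved conversions — lost revenue. Which is costlier depends on domain priorities and is a judgement call rather than a statistical fact.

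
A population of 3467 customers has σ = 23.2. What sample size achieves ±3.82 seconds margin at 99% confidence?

Without FPC: n₀ = (2.576×23.2/3.82)² = 244.76. With FPC: n = n₀N/(n₀+N-1) = 228.7 → n = 229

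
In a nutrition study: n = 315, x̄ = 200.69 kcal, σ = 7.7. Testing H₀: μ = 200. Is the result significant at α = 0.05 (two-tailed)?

z = (200.69 - 200)/(7.7/√315) = 1.59. Since |z| ≤ 1.96, not significant at α = 0.05.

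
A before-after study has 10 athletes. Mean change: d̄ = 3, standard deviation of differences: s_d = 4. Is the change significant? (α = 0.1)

t = d̄/(s_d/√n) = 3/(4/√10) = 2.372. df = 9, critical t = ±1.833. Reject H₀.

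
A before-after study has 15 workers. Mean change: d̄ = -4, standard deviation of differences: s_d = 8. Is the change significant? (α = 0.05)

t = d̄/(s_d/√n) = -4/(8/√15) = -1.936. df = 14, critical t = ±2.145. Fail to reject H₀.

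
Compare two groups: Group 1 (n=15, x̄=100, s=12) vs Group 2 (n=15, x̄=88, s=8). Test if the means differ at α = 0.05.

Pooled sp = 10.2. t = 3.223, df = 28. Critical t = ±2.048. Reject H₀.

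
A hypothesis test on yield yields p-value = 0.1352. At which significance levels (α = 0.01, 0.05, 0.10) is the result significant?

p = 0.1352. Not significant at any of the given levels.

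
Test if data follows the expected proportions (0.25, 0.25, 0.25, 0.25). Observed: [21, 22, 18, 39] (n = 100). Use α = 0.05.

Expected: [25.0, 25.0, 25.0, 25.0]. χ² = 10.8. df = 3, critical = 7.815. Reject H₀.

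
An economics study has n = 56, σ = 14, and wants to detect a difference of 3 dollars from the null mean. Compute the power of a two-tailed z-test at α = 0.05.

SE = σ/√n = 14/√56 = 1.871. Non-centrality λ = d/SE = 3/1.871 = 1.604. Power ≈ Φ(λ - z_{α/2}) = Φ(1.604 - 1.96) = Φ(-0.356) = 0.361.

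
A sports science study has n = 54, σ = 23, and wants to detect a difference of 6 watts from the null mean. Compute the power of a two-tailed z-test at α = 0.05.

SE = σ/√n = 23/√54 = 3.13. Non-centrality λ = d/SE = 6/3.13 = 1.917. Power ≈ Φ(λ - z_{α/2}) = Φ(1.917 - 1.96) = Φ(-0.043) = 0.483.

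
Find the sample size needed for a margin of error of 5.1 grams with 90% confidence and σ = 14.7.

n = (z*σ/E)² = (1.645×14.7/5.1)² = 22.5 → n = 23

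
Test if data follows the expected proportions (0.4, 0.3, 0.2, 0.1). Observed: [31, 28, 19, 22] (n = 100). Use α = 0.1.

Expected: [40.0, 30.0, 20.0, 10.0]. χ² = 16.608. df = 3, critical = 6.251. Reject H₀.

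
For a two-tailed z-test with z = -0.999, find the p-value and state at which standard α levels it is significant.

p = 2·P(Z > |-0.999|) = 2·(1 - Φ(0.999)) ≈ 0.3178. Not significant at any standard level.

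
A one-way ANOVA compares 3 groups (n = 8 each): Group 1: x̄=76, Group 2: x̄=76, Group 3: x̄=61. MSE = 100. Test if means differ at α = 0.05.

Grand mean = 71.0. SS_between = 1200.0, MS_between = 600.0. F = 6.0, F_crit ≈ 3.467. Reject H₀.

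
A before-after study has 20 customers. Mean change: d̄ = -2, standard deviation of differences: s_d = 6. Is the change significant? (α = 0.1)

t = d̄/(s_d/√n) = -2/(6/√20) = -1.491. df = 19, critical t = ±1.729. Fail to reject H₀.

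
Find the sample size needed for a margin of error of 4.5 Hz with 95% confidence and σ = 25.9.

n = (z*σ/E)² = (1.96×25.9/4.5)² = 127.3 → n = 128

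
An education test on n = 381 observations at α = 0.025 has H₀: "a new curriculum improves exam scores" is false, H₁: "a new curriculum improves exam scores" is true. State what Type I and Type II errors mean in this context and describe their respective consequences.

Type I (false positive): concluding that a new curriculum improves exam scores when it is not — adopting a curriculum that gives no real benefit — disruption for nothing. Type II (false negative): failing to conclude that a new curriculum improves exam scores when it is — keeping the old curriculum when the new one would have helped students. Which is costlier depends on domain priorities and is a judgement call rather than a statistical fact.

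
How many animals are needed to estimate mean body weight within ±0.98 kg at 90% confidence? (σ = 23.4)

n = (z*σ/E)² = (1.645×23.4/0.98)² = 1542.8 → n = 1543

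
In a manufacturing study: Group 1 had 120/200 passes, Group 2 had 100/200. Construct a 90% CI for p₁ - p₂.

p̂₁ = 0.6, p̂₂ = 0.5. Difference = 0.1. CI = (0.019, 0.181)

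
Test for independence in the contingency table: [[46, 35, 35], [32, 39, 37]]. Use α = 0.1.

χ² = 2.502. df = 2, critical = 4.605. Fail to reject H₀. No evidence of dependence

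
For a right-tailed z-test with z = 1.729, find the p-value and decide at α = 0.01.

p = P(Z > 1.729) = 1 - Φ(1.729) ≈ 0.0419. Since p ≥ 0.01, fail to reject H₀ (not significant) at α = 0.01.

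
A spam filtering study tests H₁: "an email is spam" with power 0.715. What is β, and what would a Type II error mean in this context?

β = 1 - power = 1 - 0.715 = 0.285. A Type II error is failing to reject H₀ when H₀ is false (false negative) — here, failing to conclude that an email is spam when in fact it is true. Consequence: a spam email lands in the inbox.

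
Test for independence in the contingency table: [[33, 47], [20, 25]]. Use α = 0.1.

χ² = 0.12. df = 1, critical = 2.706. Fail to reject H₀. No evidence of dependence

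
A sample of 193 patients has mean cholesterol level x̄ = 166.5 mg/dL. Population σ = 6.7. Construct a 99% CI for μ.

CI = x̄ ± z*(σ/√n) = 166.5 ± 2.576(6.7/√193) = 166.5 ± 1.24 = (165.26, 167.74)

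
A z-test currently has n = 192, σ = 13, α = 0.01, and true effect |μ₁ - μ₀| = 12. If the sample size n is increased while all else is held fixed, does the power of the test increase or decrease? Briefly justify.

Power increases: a larger n shrinks the standard error σ/√n, moving the sampling distribution under H₁ further from the critical value.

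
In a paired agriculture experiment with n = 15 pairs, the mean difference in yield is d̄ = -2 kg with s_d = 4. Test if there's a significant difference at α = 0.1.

t = d̄/(s_d/√n) = -2/(4/√15) = -1.936. df = 14, critical t = ±1.761. Reject H₀.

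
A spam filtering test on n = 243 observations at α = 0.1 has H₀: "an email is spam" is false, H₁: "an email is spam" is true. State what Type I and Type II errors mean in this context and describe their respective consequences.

Type I (false positive): concluding that an email is spam when it is not — a legitimate email is sent to the spam folder and the user misses it. Type II (false negative): failing to conclude that an email is spam when it is — a spam email lands in the inbox. Which is costlier depends on domain priorities and is a judgement call rather than a statistical fact.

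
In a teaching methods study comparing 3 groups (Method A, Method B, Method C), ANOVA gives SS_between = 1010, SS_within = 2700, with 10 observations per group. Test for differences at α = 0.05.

df_between = 2, df_within = 27. F = MS_between/MS_within = 505.0/100.0 = 5.05. F_crit ≈ 3.354. Reject H₀. At least one mean differs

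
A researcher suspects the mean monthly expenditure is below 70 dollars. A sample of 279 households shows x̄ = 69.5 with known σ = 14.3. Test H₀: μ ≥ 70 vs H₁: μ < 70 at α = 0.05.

z = -0.584. Critical value: -1.645. Fail to reject H₀.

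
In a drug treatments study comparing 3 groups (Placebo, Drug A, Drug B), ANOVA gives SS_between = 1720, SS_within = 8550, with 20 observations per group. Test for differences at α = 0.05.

df_between = 2, df_within = 57. F = MS_between/MS_within = 860.0/150.0 = 5.733. F_crit ≈ 3.159. Reject H₀. At least one mean differs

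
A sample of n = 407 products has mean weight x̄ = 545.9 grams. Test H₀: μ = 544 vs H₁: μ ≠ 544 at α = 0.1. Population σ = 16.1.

z = (x̄ - μ₀)/(σ/√n) = (545.9 - 544)/(16.1/√407) = 2.381. Critical value: ±1.645. Since |2.381| > 1.645, Reject H₀.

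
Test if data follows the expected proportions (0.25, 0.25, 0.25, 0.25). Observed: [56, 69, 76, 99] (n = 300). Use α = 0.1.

Expected: [75.0, 75.0, 75.0, 75.0]. χ² = 12.987. df = 3, critical = 6.251. Reject H₀.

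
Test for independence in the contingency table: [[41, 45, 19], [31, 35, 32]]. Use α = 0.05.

χ² = 5.718. df = 2, critical = 5.991. Fail to reject H₀. No evidence of dependence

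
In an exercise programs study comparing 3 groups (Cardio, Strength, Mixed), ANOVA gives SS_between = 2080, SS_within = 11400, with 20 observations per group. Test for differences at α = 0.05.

df_between = 2, df_within = 57. F = MS_between/MS_within = 1040.0/200.0 = 5.2. F_crit ≈ 3.159. Reject H₀. At least one mean differs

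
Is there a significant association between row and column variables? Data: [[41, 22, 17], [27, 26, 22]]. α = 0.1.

χ² = 3.699. df = 2, critical = 4.605. Fail to reject H₀. No evidence of dependence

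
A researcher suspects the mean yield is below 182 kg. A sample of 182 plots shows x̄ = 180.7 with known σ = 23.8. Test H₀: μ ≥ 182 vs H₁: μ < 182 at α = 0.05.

z = -0.737. Critical value: -1.645. Fail to reject H₀.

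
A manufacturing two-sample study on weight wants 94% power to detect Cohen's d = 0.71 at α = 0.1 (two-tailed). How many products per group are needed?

z_{α/2} = 1.645, z_β = Φ⁻¹(0.94) = 1.555. For medium effect (d = 0.71): n per group = 2(z_{α/2} + z_β)²/d² = 2(1.645 + 1.555)²/0.71² = 40.6 → 41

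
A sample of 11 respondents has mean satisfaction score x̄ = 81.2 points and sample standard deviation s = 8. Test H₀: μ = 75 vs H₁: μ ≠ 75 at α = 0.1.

t = (x̄ - μ₀)/(s/√n) = (81.2 - 75)/(8/√11) = 2.57. df = 10, critical t = ±1.812. Reject H₀.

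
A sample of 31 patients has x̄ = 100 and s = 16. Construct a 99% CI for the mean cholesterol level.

CI = x̄ ± t*(s/√n) = 100 ± 2.75(16/√31) = (92.1, 107.9)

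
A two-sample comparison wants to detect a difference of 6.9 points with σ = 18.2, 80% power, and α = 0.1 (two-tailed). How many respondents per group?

n per group = 2(z_α/2 + z_β)²σ²/d² = 2×(1.645 + 0.84)²×18.2²/6.9² = 85.9 → n = 86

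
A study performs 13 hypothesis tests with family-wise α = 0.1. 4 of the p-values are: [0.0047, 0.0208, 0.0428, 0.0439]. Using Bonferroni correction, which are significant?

Bonferroni α = 0.1/13 = 0.00769. Significant p-values: [0.0047]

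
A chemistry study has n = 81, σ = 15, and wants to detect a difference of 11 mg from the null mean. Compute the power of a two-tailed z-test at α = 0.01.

SE = σ/√n = 15/√81 = 1.667. Non-centrality λ = d/SE = 11/1.667 = 6.6. Power ≈ Φ(λ - z_{α/2}) = Φ(6.6 - 2.576) = Φ(4.024) = 1.0.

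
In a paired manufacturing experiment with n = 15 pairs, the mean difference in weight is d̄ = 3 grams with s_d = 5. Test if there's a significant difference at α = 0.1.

t = d̄/(s_d/√n) = 3/(5/√15) = 2.324. df = 14, critical t = ±1.761. Reject H₀.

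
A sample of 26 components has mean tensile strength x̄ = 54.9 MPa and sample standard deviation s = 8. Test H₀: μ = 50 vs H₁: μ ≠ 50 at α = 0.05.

t = (x̄ - μ₀)/(s/√n) = (54.9 - 50)/(8/√26) = 3.123. df = 25, critical t = ±2.06. Reject H₀.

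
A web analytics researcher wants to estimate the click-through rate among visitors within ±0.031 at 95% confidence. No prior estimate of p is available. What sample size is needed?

Conservative approach: use p = 0.5 (maximizes p(1-p) = 0.25). n = z²(0.25)/E² = 1.96²×0.25/0.031² = 999.4 → n = 1000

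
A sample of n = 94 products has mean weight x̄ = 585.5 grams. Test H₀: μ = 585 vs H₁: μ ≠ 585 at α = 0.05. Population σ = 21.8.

z = (x̄ - μ₀)/(σ/√n) = (585.5 - 585)/(21.8/√94) = 0.222. Critical value: ±1.96. Since |0.222| ≤ 1.96, Fail to reject H₀.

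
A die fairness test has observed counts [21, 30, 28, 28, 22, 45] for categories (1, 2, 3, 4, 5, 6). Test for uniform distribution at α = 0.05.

Expected = 29 each. χ² = Σ(O-E)²/E = 12.828. df = 5, critical value = 11.07. Reject H₀.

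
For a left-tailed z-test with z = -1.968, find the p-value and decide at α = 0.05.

p = P(Z < -1.968) = Φ(-1.968) ≈ 0.0245. Since p < 0.05, reject H₀ (significant) at α = 0.05.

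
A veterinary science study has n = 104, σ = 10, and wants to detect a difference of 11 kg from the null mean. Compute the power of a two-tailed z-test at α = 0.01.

SE = σ/√n = 10/√104 = 0.981. Non-centrality λ = d/SE = 11/0.981 = 11.218. Power ≈ Φ(λ - z_{α/2}) = Φ(11.218 - 2.576) = Φ(8.642) = 1.0.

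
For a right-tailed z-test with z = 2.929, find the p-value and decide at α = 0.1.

p = P(Z > 2.929) = 1 - Φ(2.929) ≈ 0.0017. Since p < 0.1, reject H₀ (significant) at α = 0.1.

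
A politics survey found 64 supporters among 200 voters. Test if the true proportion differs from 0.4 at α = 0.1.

p̂ = 0.32, p₀ = 0.4. z = (p̂ - p₀)/√(p₀(1-p₀)/n) = -2.309. Critical: ±1.645. Reject H₀.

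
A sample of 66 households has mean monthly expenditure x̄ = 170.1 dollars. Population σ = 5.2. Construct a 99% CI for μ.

CI = x̄ ± z*(σ/√n) = 170.1 ± 2.576(5.2/√66) = 170.1 ± 1.65 = (168.45, 171.75)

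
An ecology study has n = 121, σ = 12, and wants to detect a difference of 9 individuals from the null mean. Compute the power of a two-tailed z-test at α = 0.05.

SE = σ/√n = 12/√121 = 1.091. Non-centrality λ = d/SE = 9/1.091 = 8.25. Power ≈ Φ(λ - z_{α/2}) = Φ(8.25 - 1.96) = Φ(6.29) = 1.0.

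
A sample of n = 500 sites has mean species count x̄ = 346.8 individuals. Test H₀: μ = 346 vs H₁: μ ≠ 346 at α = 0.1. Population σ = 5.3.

z = (x̄ - μ₀)/(σ/√n) = (346.8 - 346)/(5.3/√500) = 3.375. Critical value: ±1.645. Since |3.375| > 1.645, Reject H₀.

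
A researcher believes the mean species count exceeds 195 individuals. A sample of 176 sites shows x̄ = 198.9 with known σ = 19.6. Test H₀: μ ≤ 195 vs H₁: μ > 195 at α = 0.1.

z = 2.64. Critical value: 1.28. Reject H₀.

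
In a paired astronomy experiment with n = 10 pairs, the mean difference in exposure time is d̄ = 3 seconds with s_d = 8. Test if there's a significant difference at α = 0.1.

t = d̄/(s_d/√n) = 3/(8/√10) = 1.186. df = 9, critical t = ±1.833. Fail to reject H₀.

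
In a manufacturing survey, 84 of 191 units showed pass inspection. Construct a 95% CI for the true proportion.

p̂ = 0.44. CI = p̂ ± z*√(p̂(1-p̂)/n) = (0.369, 0.51)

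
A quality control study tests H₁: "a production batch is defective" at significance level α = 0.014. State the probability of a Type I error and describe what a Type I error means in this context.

P(Type I error) = α = 0.014. A Type I error is rejecting H₀ when H₀ is actually true (false positive) — here, concluding that a production batch is defective when in fact this is not the case. Consequence: scrapping a good batch — wasted material and cost for no reason.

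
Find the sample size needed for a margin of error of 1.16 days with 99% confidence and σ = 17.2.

n = (z*σ/E)² = (2.576×17.2/1.16)² = 1458.9 → n = 1459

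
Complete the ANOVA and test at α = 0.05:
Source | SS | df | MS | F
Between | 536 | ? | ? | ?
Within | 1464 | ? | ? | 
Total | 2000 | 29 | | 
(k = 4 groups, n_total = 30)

df_between = 3, df_within = 26. MS_between = 178.67, MS_within = 56.31. F = 3.173, F_crit ≈ 2.975. Reject H₀.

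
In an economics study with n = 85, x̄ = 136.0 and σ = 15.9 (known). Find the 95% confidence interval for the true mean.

CI = x̄ ± z*(σ/√n) = 136.0 ± 1.96(15.9/√85) = 136.0 ± 3.38 = (132.62, 139.38)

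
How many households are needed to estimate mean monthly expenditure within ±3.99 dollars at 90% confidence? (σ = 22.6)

n = (z*σ/E)² = (1.645×22.6/3.99)² = 86.8 → n = 87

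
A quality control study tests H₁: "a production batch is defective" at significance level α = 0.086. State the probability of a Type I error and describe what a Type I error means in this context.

P(Type I error) = α = 0.086. A Type I error is rejecting H₀ when H₀ is actually true (false positive) — here, concluding that a production batch is defective when in fact this is not the case. Consequence: scrapping a good batch — wasted material and cost for no reason.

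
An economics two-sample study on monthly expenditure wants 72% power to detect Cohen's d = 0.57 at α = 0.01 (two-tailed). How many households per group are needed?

z_{α/2} = 2.576, z_β = Φ⁻¹(0.72) = 0.583. For medium effect (d = 0.57): n per group = 2(z_{α/2} + z_β)²/d² = 2(2.576 + 0.583)²/0.57² = 61.4 → 62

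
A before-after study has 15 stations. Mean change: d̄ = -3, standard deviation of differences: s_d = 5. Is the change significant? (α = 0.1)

t = d̄/(s_d/√n) = -3/(5/√15) = -2.324. df = 14, critical t = ±1.761. Reject H₀.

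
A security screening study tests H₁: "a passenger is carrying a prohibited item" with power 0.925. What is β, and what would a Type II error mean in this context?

β = 1 - power = 1 - 0.925 = 0.075. A Type II error is failing to reject H₀ when H₀ is false (false negative) — here, failing to conclude that a passenger is carrying a prohibited item when in fact it is true. Consequence: letting a prohibited item through — security breach.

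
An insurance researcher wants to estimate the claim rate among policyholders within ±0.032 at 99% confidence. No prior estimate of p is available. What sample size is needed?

Conservative approach: use p = 0.5 (maximizes p(1-p) = 0.25). n = z²(0.25)/E² = 2.576²×0.25/0.032² = 1620.1 → n = 1621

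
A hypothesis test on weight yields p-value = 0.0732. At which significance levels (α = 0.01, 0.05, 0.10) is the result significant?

p = 0.0732. Significant at: α = 0.1.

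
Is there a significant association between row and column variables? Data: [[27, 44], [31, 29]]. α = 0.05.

χ² = 2.452. df = 1, critical = 3.841. Fail to reject H₀. No evidence of dependence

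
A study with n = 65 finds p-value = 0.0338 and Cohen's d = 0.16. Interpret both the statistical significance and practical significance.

Statistically significant (p = 0.0338 < 0.05). Cohen's d = 0.16 indicates a very small effect size. Both statistical and practical significance should be considered.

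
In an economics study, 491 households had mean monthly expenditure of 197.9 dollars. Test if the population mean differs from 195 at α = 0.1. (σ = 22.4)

z = (x̄ - μ₀)/(σ/√n) = (197.9 - 195)/(22.4/√491) = 2.869. Critical value: ±1.645. Since |2.869| > 1.645, Reject H₀.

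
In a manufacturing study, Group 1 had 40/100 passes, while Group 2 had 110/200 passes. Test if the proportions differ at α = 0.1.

p̂₁ = 0.4, p̂₂ = 0.55, pooled p̂ = 0.5. z = -2.449. Critical: ±1.645. Reject H₀.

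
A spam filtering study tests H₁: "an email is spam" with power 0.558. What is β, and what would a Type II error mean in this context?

β = 1 - power = 1 - 0.558 = 0.442. A Type II error is failing to reject H₀ when H₀ is false (false negative) — here, failing to conclude that an email is spam when in fact it is true. Consequence: a spam email lands in the inbox.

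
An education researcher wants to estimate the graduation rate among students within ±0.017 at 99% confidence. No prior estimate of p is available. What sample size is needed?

Conservative approach: use p = 0.5 (maximizes p(1-p) = 0.25). n = z²(0.25)/E² = 2.576²×0.25/0.017² = 5740.3 → n = 5741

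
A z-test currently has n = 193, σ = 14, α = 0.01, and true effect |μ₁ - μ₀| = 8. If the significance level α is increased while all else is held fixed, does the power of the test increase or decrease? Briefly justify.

Power increases: a larger α lowers the critical value, so more of the H₁ sampling distribution falls in the rejection region.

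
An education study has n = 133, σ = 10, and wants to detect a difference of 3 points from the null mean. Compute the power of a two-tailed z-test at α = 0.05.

SE = σ/√n = 10/√133 = 0.867. Non-centrality λ = d/SE = 3/0.867 = 3.46. Power ≈ Φ(λ - z_{α/2}) = Φ(3.46 - 1.96) = Φ(1.5) = 0.933.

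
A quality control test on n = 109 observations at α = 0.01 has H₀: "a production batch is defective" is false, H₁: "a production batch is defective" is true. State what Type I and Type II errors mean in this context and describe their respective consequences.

Type I (false positive): concluding that a production batch is defective when it is not — scrapping a good batch — wasted material and cost for no reason. Type II (false negative): failing to conclude that a production batch is defective when it is — shipping a defective batch — faulty products reach customers. Which is costlier depends on domain priorities and is a judgement call rather than a statistical fact.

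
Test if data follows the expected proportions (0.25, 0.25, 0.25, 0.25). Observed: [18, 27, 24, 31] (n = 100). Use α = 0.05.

Expected: [25.0, 25.0, 25.0, 25.0]. χ² = 3.6. df = 3, critical = 7.815. Fail to reject H₀.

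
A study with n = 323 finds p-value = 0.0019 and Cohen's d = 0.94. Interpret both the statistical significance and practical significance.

Statistically significant (p = 0.0019 < 0.05). Cohen's d = 0.94 indicates a large effect size. Both statistical and practical significance should be considered.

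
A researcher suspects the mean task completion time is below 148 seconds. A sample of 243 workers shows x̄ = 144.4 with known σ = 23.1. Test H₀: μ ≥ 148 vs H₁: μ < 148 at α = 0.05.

z = -2.429. Critical value: -1.645. Reject H₀.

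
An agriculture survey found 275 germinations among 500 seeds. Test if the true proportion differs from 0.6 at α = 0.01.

p̂ = 0.55, p₀ = 0.6. z = (p̂ - p₀)/√(p₀(1-p₀)/n) = -2.282. Critical: ±2.576. Fail to reject H₀.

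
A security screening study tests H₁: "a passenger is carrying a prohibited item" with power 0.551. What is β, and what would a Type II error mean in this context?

β = 1 - power = 1 - 0.551 = 0.449. A Type II error is failing to reject H₀ when H₀ is false (false negative) — here, failing to conclude that a passenger is carrying a prohibited item when in fact it is true. Consequence: letting a prohibited item through — security breach.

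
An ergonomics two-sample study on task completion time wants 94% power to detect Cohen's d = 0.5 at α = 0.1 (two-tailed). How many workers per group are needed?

z_{α/2} = 1.645, z_β = Φ⁻¹(0.94) = 1.555. For medium effect (d = 0.5): n per group = 2(z_{α/2} + z_β)²/d² = 2(1.645 + 1.555)²/0.5² = 81.9 → 82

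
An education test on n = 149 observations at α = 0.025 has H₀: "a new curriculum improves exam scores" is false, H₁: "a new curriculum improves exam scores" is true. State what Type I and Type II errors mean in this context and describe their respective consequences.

Type I (false positive): concluding that a new curriculum improves exam scores when it is not — adopting a curriculum that gives no real benefit — disruption for nothing. Type II (false negative): failing to conclude that a new curriculum improves exam scores when it is — keeping the old curriculum when the new one would have helped students. Which is costlier depends on domain priorities and is a judgement call rather than a statistical fact.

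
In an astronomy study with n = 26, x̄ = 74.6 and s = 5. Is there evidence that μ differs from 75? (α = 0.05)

t = (x̄ - μ₀)/(s/√n) = (74.6 - 75)/(5/√26) = -0.408. df = 25, critical t = ±2.06. Fail to reject H₀.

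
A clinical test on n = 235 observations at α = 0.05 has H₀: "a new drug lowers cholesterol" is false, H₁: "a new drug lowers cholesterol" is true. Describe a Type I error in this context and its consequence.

Type I error: rejecting H₀ when it is true — concluding that a new drug lowers cholesterol when in fact it is not. Consequence: approving an ineffective drug — patients take a useless medication and may skip effective alternatives.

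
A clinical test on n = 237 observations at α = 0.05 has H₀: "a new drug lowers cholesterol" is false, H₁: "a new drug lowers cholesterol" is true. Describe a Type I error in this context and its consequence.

Type I error: rejecting H₀ when it is true — concluding that a new drug lowers cholesterol when in fact it is not. Consequence: approving an ineffective drug — patients take a useless medication and may skip effective alternatives.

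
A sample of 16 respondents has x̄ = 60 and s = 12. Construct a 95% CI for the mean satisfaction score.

CI = x̄ ± t*(s/√n) = 60 ± 2.131(12/√16) = (53.61, 66.39)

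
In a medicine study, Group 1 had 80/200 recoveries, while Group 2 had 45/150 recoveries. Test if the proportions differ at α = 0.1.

p̂₁ = 0.4, p̂₂ = 0.3, pooled p̂ = 0.357. z = 1.932. Critical: ±1.645. Reject H₀.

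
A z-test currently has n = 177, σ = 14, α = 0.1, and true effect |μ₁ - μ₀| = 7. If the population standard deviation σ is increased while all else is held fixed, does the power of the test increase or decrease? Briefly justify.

Power decreases: a larger σ inflates the standard error σ/√n, pulling the sampling distribution under H₁ back toward the critical value.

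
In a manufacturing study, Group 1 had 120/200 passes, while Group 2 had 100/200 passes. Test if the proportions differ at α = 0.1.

p̂₁ = 0.6, p̂₂ = 0.5, pooled p̂ = 0.55. z = 2.01. Critical: ±1.645. Reject H₀.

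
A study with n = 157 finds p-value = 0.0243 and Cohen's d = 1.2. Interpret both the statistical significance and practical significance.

Statistically significant (p = 0.0243 < 0.05). Cohen's d = 1.2 indicates a large effect size. Both statistical and practical significance should be considered.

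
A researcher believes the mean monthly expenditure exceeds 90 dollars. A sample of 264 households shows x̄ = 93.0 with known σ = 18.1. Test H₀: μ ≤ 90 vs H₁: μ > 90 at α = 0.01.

z = 2.693. Critical value: 2.33. Reject H₀.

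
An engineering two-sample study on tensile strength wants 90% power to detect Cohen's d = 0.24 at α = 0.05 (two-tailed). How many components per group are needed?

z_{α/2} = 1.96, z_β = Φ⁻¹(0.9) = 1.282. For small effect (d = 0.24): n per group = 2(z_{α/2} + z_β)²/d² = 2(1.96 + 1.282)²/0.24² = 365.0 → 365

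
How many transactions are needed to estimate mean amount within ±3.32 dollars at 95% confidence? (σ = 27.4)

n = (z*σ/E)² = (1.96×27.4/3.32)² = 261.7 → n = 262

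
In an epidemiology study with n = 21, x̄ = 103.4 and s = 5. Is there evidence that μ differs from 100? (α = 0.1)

t = (x̄ - μ₀)/(s/√n) = (103.4 - 100)/(5/√21) = 3.116. df = 20, critical t = ±1.725. Reject H₀.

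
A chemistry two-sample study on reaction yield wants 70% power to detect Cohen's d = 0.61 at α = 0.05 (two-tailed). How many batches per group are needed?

z_{α/2} = 1.96, z_β = Φ⁻¹(0.7) = 0.524. For medium effect (d = 0.61): n per group = 2(z_{α/2} + z_β)²/d² = 2(1.96 + 0.524)²/0.61² = 33.2 → 34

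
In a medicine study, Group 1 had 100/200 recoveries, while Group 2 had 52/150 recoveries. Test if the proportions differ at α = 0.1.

p̂₁ = 0.5, p̂₂ = 0.347, pooled p̂ = 0.434. z = 2.864. Critical: ±1.645. Reject H₀.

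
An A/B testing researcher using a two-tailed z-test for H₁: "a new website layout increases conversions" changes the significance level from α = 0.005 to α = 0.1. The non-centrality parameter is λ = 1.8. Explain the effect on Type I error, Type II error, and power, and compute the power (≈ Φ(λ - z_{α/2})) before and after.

Increasing α from 0.005 to 0.1:
• Type I error rate increases (α is the Type I rate by definition).
• Critical value moves from z_{α/2} = 2.807 to 1.645, so power = Φ(λ - z_{α/2}) goes from Φ(1.8 - 2.807) = 0.157 to Φ(1.8 - 1.645) = 0.562.
• Type II error rate β = 1 - power therefore decreases (0.843 → 0.438).
Appropriate when false negatives are costly — here, discarding a layout that would have improved conversions — lost revenue.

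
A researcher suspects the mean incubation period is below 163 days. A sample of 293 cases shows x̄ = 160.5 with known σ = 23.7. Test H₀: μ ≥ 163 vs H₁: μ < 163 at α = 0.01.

z = -1.806. Critical value: -2.33. Fail to reject H₀.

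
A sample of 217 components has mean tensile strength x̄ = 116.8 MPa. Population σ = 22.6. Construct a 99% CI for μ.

CI = x̄ ± z*(σ/√n) = 116.8 ± 2.576(22.6/√217) = 116.8 ± 3.95 = (112.85, 120.75)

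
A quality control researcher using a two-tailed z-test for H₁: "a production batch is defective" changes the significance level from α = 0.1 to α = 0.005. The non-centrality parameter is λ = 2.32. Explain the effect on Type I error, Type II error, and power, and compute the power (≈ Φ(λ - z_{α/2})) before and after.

Decreasing α from 0.1 to 0.005:
• Type I error rate decreases (α is the Type I rate by definition).
• Critical value moves from z_{α/2} = 1.645 to 2.807, so power = Φ(λ - z_{α/2}) goes from Φ(2.32 - 1.645) = 0.75 to Φ(2.32 - 2.807) = 0.313.
• Type II error rate β = 1 - power therefore increases (0.25 → 0.687).
Appropriate when false positives are costly — here, scrapping a good batch — wasted material and cost for no reason.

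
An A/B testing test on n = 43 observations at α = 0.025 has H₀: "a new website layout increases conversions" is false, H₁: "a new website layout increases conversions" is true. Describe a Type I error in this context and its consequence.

Type I error: rejecting H₀ when it is true — concluding that a new website layout increases conversions when in fact it is not. Consequence: rolling out a layout that doesn't actually help — wasted engineering effort.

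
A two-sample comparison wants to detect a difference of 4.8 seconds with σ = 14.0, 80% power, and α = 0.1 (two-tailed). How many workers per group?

n per group = 2(z_α/2 + z_β)²σ²/d² = 2×(1.645 + 0.84)²×14.0²/4.8² = 105.1 → n = 106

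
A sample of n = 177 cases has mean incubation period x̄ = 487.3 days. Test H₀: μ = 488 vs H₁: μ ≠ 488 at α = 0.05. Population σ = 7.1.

z = (x̄ - μ₀)/(σ/√n) = (487.3 - 488)/(7.1/√177) = -1.312. Critical value: ±1.96. Since |-1.312| ≤ 1.96, Fail to reject H₀.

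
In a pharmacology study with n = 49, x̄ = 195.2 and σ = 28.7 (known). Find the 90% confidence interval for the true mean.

CI = x̄ ± z*(σ/√n) = 195.2 ± 1.645(28.7/√49) = 195.2 ± 6.74 = (188.46, 201.94)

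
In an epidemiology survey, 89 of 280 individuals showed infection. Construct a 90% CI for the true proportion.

p̂ = 0.318. CI = p̂ ± z*√(p̂(1-p̂)/n) = (0.272, 0.364)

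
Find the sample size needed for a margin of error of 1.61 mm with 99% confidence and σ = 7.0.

n = (z*σ/E)² = (2.576×7.0/1.61)² = 125.4 → n = 126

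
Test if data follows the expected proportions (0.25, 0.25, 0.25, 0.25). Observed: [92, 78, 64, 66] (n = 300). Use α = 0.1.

Expected: [75.0, 75.0, 75.0, 75.0]. χ² = 6.667. df = 3, critical = 6.251. Reject H₀.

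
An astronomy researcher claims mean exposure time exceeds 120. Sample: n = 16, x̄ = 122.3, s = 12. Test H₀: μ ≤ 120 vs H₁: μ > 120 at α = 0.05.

t = (122.3 - 120)/(12/√16) = 0.767, df = 15. Critical t = 1.753. Fail to reject H₀.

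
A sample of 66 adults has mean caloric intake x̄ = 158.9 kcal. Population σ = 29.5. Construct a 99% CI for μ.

CI = x̄ ± z*(σ/√n) = 158.9 ± 2.576(29.5/√66) = 158.9 ± 9.35 = (149.55, 168.25)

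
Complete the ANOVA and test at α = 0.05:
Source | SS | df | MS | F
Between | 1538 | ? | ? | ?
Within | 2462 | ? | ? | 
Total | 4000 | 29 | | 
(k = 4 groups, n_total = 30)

df_between = 3, df_within = 26. MS_between = 512.67, MS_within = 94.69. F = 5.414, F_crit ≈ 2.975. Reject H₀.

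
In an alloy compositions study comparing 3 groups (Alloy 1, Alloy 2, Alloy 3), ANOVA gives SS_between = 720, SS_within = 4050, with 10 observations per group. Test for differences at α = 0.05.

df_between = 2, df_within = 27. F = MS_between/MS_within = 360.0/150.0 = 2.4. F_crit ≈ 3.354. Fail to reject H₀.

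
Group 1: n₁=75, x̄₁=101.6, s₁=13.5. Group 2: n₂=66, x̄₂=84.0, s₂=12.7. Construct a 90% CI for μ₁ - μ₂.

Difference = 17.6. SE = √(13.5²/75 + 12.7²/66) = 2.208. CI = (13.97, 21.23)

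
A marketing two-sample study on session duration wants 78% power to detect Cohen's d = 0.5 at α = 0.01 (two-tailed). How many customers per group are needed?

z_{α/2} = 2.576, z_β = Φ⁻¹(0.78) = 0.772. For medium effect (d = 0.5): n per group = 2(z_{α/2} + z_β)²/d² = 2(2.576 + 0.772)²/0.5² = 89.7 → 90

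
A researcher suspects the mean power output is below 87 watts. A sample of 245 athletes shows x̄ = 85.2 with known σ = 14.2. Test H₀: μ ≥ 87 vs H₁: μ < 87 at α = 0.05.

z = -1.984. Critical value: -1.645. Reject H₀.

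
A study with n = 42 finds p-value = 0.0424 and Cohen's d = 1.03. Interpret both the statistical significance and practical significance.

Statistically significant (p = 0.0424 < 0.05). Cohen's d = 1.03 indicates a large effect size. Both statistical and practical significance should be considered.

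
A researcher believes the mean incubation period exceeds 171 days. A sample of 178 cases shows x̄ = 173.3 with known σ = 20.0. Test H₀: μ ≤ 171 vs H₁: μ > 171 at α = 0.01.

z = 1.534. Critical value: 2.33. Fail to reject H₀.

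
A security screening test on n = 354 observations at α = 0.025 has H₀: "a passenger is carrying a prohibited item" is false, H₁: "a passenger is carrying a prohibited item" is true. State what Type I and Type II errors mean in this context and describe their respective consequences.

Type I (false positive): concluding that a passenger is carrying a prohibited item when it is not — detaining an innocent passenger — delay and inconvenience. Type II (false negative): failing to conclude that a passenger is carrying a prohibited item when it is — letting a prohibited item through — security breach. Which is costlier depends on domain priorities and is a judgement call rather than a statistical fact.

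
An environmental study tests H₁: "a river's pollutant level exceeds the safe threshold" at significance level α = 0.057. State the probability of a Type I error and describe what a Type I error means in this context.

P(Type I error) = α = 0.057. A Type I error is rejecting H₀ when H₀ is actually true (false positive) — here, concluding that a river's pollutant level exceeds the safe threshold when in fact this is not the case. Consequence: shutting down a compliant factory unnecessarily.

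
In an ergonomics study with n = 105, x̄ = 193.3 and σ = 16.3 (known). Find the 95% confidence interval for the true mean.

CI = x̄ ± z*(σ/√n) = 193.3 ± 1.96(16.3/√105) = 193.3 ± 3.12 = (190.18, 196.42)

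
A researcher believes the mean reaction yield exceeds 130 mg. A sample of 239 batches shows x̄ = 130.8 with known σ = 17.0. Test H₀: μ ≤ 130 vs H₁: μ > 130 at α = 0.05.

z = 0.728. Critical value: 1.645. Fail to reject H₀.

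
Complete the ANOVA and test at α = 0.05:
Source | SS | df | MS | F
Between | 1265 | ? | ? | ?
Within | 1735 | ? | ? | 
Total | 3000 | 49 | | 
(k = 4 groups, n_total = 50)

df_between = 3, df_within = 46. MS_between = 421.67, MS_within = 37.72. F = 11.18, F_crit ≈ 2.807. Reject H₀.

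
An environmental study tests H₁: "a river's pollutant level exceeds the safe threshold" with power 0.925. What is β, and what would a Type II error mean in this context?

β = 1 - power = 1 - 0.925 = 0.075. A Type II error is failing to reject H₀ when H₀ is false (false negative) — here, failing to conclude that a river's pollutant level exceeds the safe threshold when in fact it is true. Consequence: allowing unsafe pollution to continue.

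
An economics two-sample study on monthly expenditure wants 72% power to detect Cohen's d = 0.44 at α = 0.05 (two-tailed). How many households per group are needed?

z_{α/2} = 1.96, z_β = Φ⁻¹(0.72) = 0.583. For small effect (d = 0.44): n per group = 2(z_{α/2} + z_β)²/d² = 2(1.96 + 0.583)²/0.44² = 66.8 → 67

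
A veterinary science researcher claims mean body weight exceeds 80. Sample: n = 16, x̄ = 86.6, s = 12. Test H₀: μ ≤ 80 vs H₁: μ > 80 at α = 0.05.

t = (86.6 - 80)/(12/√16) = 2.2, df = 15. Critical t = 1.753. Reject H₀.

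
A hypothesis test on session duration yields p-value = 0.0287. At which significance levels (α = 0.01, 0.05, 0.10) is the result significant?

p = 0.0287. Significant at: α = 0.05, 0.1.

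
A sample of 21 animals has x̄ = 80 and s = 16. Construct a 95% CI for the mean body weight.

CI = x̄ ± t*(s/√n) = 80 ± 2.086(16/√21) = (72.72, 87.28)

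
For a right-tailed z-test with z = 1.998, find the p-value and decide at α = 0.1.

p = P(Z > 1.998) = 1 - Φ(1.998) ≈ 0.0229. Since p < 0.1, reject H₀ (significant) at α = 0.1.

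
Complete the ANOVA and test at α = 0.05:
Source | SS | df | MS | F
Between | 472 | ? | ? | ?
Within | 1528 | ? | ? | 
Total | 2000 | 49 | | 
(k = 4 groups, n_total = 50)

df_between = 3, df_within = 46. MS_between = 157.33, MS_within = 33.22. F = 4.736, F_crit ≈ 2.807. Reject H₀.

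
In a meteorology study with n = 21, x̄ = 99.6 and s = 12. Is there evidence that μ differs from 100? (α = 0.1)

t = (x̄ - μ₀)/(s/√n) = (99.6 - 100)/(12/√21) = -0.153. df = 20, critical t = ±1.725. Fail to reject H₀.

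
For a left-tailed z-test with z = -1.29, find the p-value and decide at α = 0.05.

p = P(Z < -1.29) = Φ(-1.29) ≈ 0.0985. Since p ≥ 0.05, fail to reject H₀ (not significant) at α = 0.05.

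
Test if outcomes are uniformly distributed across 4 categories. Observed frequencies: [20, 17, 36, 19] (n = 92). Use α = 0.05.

Expected = 23 each. χ² = Σ(O-E)²/E = 10.0. df = 3, critical value = 7.815. Reject H₀.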